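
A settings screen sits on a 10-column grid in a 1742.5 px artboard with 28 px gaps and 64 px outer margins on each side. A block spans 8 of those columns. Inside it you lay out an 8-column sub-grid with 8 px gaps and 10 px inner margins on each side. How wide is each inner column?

151.25 px

Inside the margins: 1742.5 − 128 = 1614.5 px.
10 columns + 9 gaps: 10c + 9·28 = 1614.5.
10c = 1614.5 − 252 = 1362.5, so c = 136.25 px.
Span of 8: 8·136.25 + 7·28 = 1090 + 196 = 1286 px.
Inner content = 1286 − 2·10 = 1266 px.
1266 − 7·8 = 1210; ÷8 gives d = 151.25 px.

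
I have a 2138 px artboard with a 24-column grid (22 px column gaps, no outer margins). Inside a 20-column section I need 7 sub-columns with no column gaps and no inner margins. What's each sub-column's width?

2138 − 23·22 = 1632; ÷24 gives c = 68 px.
20-column span = 20·68 + 19·22 = 1778 px.
7d = 1778 → d = 254 px.

254 px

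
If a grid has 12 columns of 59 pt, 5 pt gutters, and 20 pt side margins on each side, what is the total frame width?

803 pt

Frame = 2·20 + 12·59 + 11·5 = 40 + 708 + 55 = 803 pt.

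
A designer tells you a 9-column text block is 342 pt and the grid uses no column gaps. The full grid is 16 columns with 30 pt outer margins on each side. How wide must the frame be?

668 pt

With no column gaps, each column is 342/9 = 38 pt.
Total width: 2·30 + 16·38 = 668 pt.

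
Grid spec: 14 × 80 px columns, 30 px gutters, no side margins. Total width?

1510 px

Canvas = 14·80 + 13·30 = 1120 + 390 = 1510 px.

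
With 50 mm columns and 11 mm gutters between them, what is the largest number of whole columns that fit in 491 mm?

8 columns

8 columns: 8·50 + 7·11 = 477 mm ≤ 491.
9 columns: 538 mm > 491. So 8.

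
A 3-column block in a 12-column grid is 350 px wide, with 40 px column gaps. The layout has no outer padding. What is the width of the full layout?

1520 px

3 columns + 2 column gaps: 3c + 2·40 = 350.
3c = 350 − 80 = 270, so c = 90 px.
Total width: 12·90 + 11·40 = 1520 px.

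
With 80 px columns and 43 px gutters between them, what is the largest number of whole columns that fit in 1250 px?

10 columns

10 columns: 10·80 + 9·43 = 1187 px ≤ 1250.
11 columns: 1310 px > 1250. So 10.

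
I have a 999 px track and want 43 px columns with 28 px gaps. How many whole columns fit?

14 columns

14 columns: 14·43 + 13·28 = 966 px ≤ 999.
15 columns: 1037 px > 999. So 14.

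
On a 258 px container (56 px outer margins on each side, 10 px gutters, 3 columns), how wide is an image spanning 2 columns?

Content width = 258 − 2·56 = 146 px.
3 columns + 2 gutters: 3c + 2·10 = 146.
3c = 146 − 20 = 126, so c = 42 px.
2 columns plus 1 gutter: 84 + 10 = 94 px.

94 px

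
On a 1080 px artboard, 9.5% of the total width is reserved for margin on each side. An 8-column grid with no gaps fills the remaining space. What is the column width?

109.35 px

1080 × (1 − 2·9.5%) = 1080 × 81% = 874.8 px for the columns.
874.8 / 8 = 109.35 px per column.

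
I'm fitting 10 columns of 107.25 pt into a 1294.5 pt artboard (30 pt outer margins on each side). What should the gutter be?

Content width = 1294.5 − 2·30 = 1234.5 pt.
10 columns take 10·107.25 = 1072.5 pt; remaining 162 splits into 9 gutters.
g = 162 / 9 = 18 pt.

18 pt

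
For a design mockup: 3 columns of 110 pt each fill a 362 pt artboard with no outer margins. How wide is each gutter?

Columns use 330 pt, leaving 32 pt across 2 gutters = 16 pt each.

16 pt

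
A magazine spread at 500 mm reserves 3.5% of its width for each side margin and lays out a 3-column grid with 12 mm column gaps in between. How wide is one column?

147 mm

Each margin = 3.5% of 500 = 17.5 mm; content = 500 − 2·17.5 = 465 mm.
3c + 2·12 = 465 → 3c = 441 → c = 147 mm.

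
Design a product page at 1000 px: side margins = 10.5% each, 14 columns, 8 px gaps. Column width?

49 px

Each margin = 10.5% of 1000 = 105 px; content = 1000 − 2·105 = 790 px.
Subtracting 13 gaps of 8 leaves 686 for 14 columns, so c = 49 px.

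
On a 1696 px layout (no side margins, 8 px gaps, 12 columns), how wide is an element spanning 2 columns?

276 px

12c + 11·8 = 1696 → 12c = 1608 → c = 134 px.
2 columns plus 1 gap: 268 + 8 = 276 px.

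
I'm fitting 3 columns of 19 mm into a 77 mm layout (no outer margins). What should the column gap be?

3·19 + 2g = 77 → 2g = 20 → g = 10 mm.

10 mm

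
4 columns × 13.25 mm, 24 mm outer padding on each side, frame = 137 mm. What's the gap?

Subtract both margins: 137 − 2·24 = 89 mm.
4·13.25 + 3g = 89 → 3g = 36 → g = 12 mm.

12 mm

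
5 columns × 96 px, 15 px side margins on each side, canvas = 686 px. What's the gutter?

Subtract both margins: 686 − 2·15 = 656 px.
5·96 + 4g = 656 → 4g = 176 → g = 44 px.

44 px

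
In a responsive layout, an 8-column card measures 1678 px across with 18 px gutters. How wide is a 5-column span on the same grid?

8c + 7·18 = 1678 → 8c = 1552 → c = 194 px.
5 columns plus 4 gutters: 970 + 72 = 1042 px.

1042 px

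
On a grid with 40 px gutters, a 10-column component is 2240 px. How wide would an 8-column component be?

Subtracting 9 gutters of 40 leaves 1880 for 10 columns, so c = 188 px.
Span of 8: 8·188 + 7·40 = 1504 + 280 = 1784 px.

1784 px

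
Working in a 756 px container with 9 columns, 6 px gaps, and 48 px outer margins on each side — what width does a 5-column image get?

364 px

Content width = 756 − 2·48 = 660 px.
660 − 8·6 = 612; ÷9 gives c = 68 px.
Span of 5: 5·68 + 4·6 = 340 + 24 = 364 px.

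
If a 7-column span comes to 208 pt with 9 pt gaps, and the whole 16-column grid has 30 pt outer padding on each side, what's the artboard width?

208 − 6·9 = 154; ÷7 gives c = 22 pt.
Artboard = 2·30 + 16·22 + 15·9 = 60 + 352 + 135 = 547 pt.

547 pt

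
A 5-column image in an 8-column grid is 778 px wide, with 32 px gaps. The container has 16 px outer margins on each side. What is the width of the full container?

5 columns + 4 gaps: 5c + 4·32 = 778.
5c = 778 − 128 = 650, so c = 130 px.
Adding margins, columns and gutters: 32 + 1040 + 224 = 1296 px.

1296 px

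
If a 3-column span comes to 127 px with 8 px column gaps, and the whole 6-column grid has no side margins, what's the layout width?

262 px

Subtracting 2 column gaps of 8 leaves 111 for 3 columns, so c = 37 px.
Layout = 6·37 + 5·8 = 222 + 40 = 262 px.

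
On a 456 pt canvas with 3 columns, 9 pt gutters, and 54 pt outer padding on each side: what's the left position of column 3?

292 pt

Content = 456 − 2·54 = 348 pt.
3c + 2·9 = 348 → 3c = 330 → c = 110 pt.
Each column+gutter stride is 119 pt; 2 of them past the 54 pt margin is 54 + 238 = 292 pt.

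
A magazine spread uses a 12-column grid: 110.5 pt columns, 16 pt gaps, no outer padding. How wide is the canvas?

Total width: 12·110.5 + 11·16 = 1502 pt.

1502 pt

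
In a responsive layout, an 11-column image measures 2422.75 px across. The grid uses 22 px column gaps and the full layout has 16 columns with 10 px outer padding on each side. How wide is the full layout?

11c + 10·22 = 2422.75 → 11c = 2202.75 → c = 200.25 px.
Adding margins, columns and gutters: 20 + 3204 + 330 = 3554 px.

3554 px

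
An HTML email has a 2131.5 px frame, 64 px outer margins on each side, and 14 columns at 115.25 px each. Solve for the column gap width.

Content width = 2131.5 − 2·64 = 2003.5 px.
14 columns take 14·115.25 = 1613.5 px; remaining 390 splits into 13 column gaps.
g = 390 / 13 = 30 px.

30 px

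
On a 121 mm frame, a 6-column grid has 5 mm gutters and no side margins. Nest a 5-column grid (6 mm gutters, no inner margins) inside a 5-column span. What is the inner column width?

15.2 mm

121 − 5·5 = 96; ÷6 gives c = 16 mm.
5 columns plus 4 gutters: 80 + 20 = 100 mm.
Subtracting 4 gutters of 6 leaves 76 for 5 columns, so d = 15.2 mm.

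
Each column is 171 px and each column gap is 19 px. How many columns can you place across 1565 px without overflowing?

8 columns

Each extra column adds 171 + 19 = 190 px.
(1565 + 19) / 190 = 8.34, so 8 columns fit.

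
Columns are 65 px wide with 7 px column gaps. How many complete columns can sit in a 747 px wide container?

10 columns

10 columns: 10·65 + 9·7 = 713 px ≤ 747.
11 columns: 785 px > 747. So 10.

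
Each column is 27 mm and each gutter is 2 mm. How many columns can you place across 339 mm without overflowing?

11 columns

11 columns: 11·27 + 10·2 = 317 mm ≤ 339.
12 columns: 346 mm > 339. So 11.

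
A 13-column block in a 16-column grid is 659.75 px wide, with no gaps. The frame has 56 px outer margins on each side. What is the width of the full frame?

659.75 / 13 = 50.75 px per column.
Summing: 112 + 812 = 924 px.

924 px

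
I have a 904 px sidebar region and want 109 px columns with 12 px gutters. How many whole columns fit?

k columns need k·109 + (k−1)·12 = k·121 − 12.
k·121 − 12 ≤ 904 → k ≤ 916 / 121 ≈ 7.57, so k = 7.

7 columns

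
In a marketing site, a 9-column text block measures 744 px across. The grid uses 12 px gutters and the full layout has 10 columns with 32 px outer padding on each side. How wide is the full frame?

9c + 8·12 = 744 → 9c = 648 → c = 72 px.
Adding margins, columns and gutters: 64 + 720 + 108 = 892 px.

892 px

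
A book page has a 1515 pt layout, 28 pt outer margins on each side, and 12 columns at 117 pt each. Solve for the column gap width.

Subtract both margins: 1515 − 2·28 = 1459 pt.
12 columns take 12·117 = 1404 pt; remaining 55 splits into 11 column gaps.
g = 55 / 11 = 5 pt.

5 pt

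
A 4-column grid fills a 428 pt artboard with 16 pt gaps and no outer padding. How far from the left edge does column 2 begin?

4 columns + 3 gaps: 4c + 3·16 = 428.
4c = 428 − 48 = 380, so c = 95 pt.
No margin, so column 2 starts at 1·(column + gutter) = 1·111 = 111 pt.

111 pt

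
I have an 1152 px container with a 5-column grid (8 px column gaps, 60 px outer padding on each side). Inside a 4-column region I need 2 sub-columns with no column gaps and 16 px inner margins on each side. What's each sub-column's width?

Outer content = 1152 − 2·60 = 1032 px.
5c + 4·8 = 1032 → 5c = 1000 → c = 200 px.
4-column span = 4·200 + 3·8 = 824 px.
Inner content = 824 − 2·16 = 792 px.
2d = 792 → d = 396 px.

396 px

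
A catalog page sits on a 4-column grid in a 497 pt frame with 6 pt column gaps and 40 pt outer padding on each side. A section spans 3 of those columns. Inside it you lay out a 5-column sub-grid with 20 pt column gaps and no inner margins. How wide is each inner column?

Inside the margins: 497 − 80 = 417 pt.
4 columns + 3 column gaps: 4c + 3·6 = 417.
4c = 417 − 18 = 399, so c = 99.75 pt.
3 columns plus 2 column gaps: 299.25 + 12 = 311.25 pt.
Subtracting 4 column gaps of 20 leaves 231.25 for 5 columns, so d = 46.25 pt.

46.25 pt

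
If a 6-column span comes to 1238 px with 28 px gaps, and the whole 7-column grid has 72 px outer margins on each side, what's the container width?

1593 px

6 columns + 5 gaps: 6c + 5·28 = 1238.
6c = 1238 − 140 = 1098, so c = 183 px.
Total width: 2·72 + 7·183 + 6·28 = 1593 px.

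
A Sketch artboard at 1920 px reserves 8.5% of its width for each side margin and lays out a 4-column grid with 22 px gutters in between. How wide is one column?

Margins: 8.5% × 1920 = 163.2 px each, so content = 1920 − 326.4 = 1593.6 px.
1593.6 − 3·22 = 1527.6; ÷4 gives c = 381.9 px.

381.9 px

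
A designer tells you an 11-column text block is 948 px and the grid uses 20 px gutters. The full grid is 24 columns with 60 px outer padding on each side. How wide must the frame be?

2212 px

11 columns + 10 gutters: 11c + 10·20 = 948.
11c = 948 − 200 = 748, so c = 68 px.
Frame = 2·60 + 24·68 + 23·20 = 120 + 1632 + 460 = 2212 px.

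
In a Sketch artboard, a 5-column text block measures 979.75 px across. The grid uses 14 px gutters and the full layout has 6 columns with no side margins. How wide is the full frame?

1178.5 px

5 columns + 4 gutters: 5c + 4·14 = 979.75.
5c = 979.75 − 56 = 923.75, so c = 184.75 px.
Frame = 6·184.75 + 5·14 = 1108.5 + 70 = 1178.5 px.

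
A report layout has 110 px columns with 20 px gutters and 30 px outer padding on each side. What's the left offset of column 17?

Each column+gutter stride is 130 px; 16 of them past the 30 px margin is 30 + 2080 = 2110 px.

2110 px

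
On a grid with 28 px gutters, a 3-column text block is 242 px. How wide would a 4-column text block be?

3c + 2·28 = 242 → 3c = 186 → c = 62 px.
Span of 4: 4·62 + 3·28 = 248 + 84 = 332 px.

332 px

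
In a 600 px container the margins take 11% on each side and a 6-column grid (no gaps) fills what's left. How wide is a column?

Each margin = 11% of 600 = 66 px; content = 600 − 2·66 = 468 px.
6c = 468 → c = 78 px.

78 px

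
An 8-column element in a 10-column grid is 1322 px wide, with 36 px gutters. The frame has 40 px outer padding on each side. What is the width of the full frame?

1741.5 px

Subtracting 7 gutters of 36 leaves 1070 for 8 columns, so c = 133.75 px.
Frame = 2·40 + 10·133.75 + 9·36 = 80 + 1337.5 + 324 = 1741.5 px.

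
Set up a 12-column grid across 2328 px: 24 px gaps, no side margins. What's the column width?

12c + 11·24 = 2328 → 12c = 2064 → c = 172 px.

172 px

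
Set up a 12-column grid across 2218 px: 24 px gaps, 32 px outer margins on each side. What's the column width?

157.5 px

Take off 64 px of margins, leaving 2154 px.
12c + 11·24 = 2154 → 12c = 1890 → c = 157.5 px.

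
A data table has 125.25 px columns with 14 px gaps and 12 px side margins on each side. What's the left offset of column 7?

Before column 7: the margin + 6 columns + 6 gaps.
Offset = 12 + 6·(125.25 + 14) = 12 + 835.5 = 847.5 px.

847.5 px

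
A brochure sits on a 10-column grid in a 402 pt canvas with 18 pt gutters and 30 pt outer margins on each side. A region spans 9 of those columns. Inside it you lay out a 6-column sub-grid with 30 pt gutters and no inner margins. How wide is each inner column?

26 pt

Outer content = 402 − 2·30 = 342 pt.
10c + 9·18 = 342 → 10c = 180 → c = 18 pt.
Span of 9: 9·18 + 8·18 = 162 + 144 = 306 pt.
6 columns + 5 gutters: 6d + 5·30 = 306.
6d = 306 − 150 = 156, so d = 26 pt.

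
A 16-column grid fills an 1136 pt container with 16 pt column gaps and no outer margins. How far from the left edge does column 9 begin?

576 pt

16 columns + 15 column gaps: 16c + 15·16 = 1136.
16c = 1136 − 240 = 896, so c = 56 pt.
Each column+gutter stride is 72 pt; with no margin, 8 of them is 576 pt.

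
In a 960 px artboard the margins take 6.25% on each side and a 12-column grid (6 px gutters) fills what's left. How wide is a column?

64.5 px

Margins: 6.25% × 960 = 60 px each, so content = 960 − 120 = 840 px.
12 columns + 11 gutters: 12c + 11·6 = 840.
12c = 840 − 66 = 774, so c = 64.5 px.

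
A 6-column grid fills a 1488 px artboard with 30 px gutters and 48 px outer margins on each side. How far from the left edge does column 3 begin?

522 px

Inside the margins: 1488 − 96 = 1392 px.
Subtracting 5 gutters of 30 leaves 1242 for 6 columns, so c = 207 px.
Column 3 starts at margin + 2·(column + gutter) = 48 + 2·237 = 522 px.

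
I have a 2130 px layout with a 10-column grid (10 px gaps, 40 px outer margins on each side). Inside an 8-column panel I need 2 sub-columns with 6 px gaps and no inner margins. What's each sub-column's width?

816 px

Take off 80 px of margins, leaving 2050 px.
2050 − 9·10 = 1960; ÷10 gives c = 196 px.
8-column span = 8·196 + 7·10 = 1638 px.
1638 − 1·6 = 1632; ÷2 gives d = 816 px.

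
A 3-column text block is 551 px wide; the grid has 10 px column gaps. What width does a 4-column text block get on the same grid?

738 px

3 columns + 2 column gaps: 3c + 2·10 = 551.
3c = 551 − 20 = 531, so c = 177 px.
Span of 4: 4·177 + 3·10 = 708 + 30 = 738 px.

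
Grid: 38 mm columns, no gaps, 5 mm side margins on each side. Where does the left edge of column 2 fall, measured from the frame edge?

43 mm

Each column+gutter stride is 38 mm; 1 of them past the 5 mm margin is 5 + 38 = 43 mm.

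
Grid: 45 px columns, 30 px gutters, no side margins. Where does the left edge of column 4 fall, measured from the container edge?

225 px

Before column 4: 3 columns + 3 gutters.
Offset = 3·(45 + 30) = 3·75 = 225 px.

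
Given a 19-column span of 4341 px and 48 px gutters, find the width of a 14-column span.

3186 px

19 columns + 18 gutters: 19c + 18·48 = 4341.
19c = 4341 − 864 = 3477, so c = 183 px.
14-column span = 14·183 + 13·48 = 3186 px.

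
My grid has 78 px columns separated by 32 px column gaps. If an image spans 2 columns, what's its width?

188 px

2-column span = 2·78 + 1·32 = 188 px.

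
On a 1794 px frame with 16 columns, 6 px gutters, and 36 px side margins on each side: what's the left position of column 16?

1656 px

Take off 72 px of margins, leaving 1722 px.
Subtracting 15 gutters of 6 leaves 1632 for 16 columns, so c = 102 px.
Each column+gutter stride is 108 px; 15 of them past the 36 px margin is 36 + 1620 = 1656 px.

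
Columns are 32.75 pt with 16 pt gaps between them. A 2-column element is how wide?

Span of 2: 2·32.75 + 1·16 = 65.5 + 16 = 81.5 pt.

81.5 pt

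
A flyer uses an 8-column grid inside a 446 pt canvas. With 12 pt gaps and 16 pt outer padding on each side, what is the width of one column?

Take off 32 pt of margins, leaving 414 pt.
8 columns + 7 gaps: 8c + 7·12 = 414.
8c = 414 − 84 = 330, so c = 41.25 pt.

41.25 pt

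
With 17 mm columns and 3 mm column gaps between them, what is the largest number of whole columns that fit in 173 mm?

8 columns

8 columns: 8·17 + 7·3 = 157 mm ≤ 173.
9 columns: 177 mm > 173. So 8.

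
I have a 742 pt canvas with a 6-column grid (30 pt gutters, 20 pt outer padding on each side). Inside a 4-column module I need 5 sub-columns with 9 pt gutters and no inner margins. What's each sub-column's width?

84.4 pt

Take off 40 pt of margins, leaving 702 pt.
Subtracting 5 gutters of 30 leaves 552 for 6 columns, so c = 92 pt.
4 columns plus 3 gutters: 368 + 90 = 458 pt.
Subtracting 4 gutters of 9 leaves 422 for 5 columns, so d = 84.4 pt.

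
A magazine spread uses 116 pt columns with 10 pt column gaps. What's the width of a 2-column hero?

2-column span = 2·116 + 1·10 = 242 pt.

242 pt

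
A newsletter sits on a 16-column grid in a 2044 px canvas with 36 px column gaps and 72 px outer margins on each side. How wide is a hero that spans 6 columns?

690 px

Inside the margins: 2044 − 144 = 1900 px.
Subtracting 15 column gaps of 36 leaves 1360 for 16 columns, so c = 85 px.
6-column span = 6·85 + 5·36 = 690 px.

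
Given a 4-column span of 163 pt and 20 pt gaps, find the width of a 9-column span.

4c + 3·20 = 163 → 4c = 103 → c = 25.75 pt.
9 columns plus 8 gaps: 231.75 + 160 = 391.75 pt.

391.75 pt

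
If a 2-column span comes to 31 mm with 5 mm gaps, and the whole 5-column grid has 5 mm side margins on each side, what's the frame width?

2c + 1·5 = 31 → 2c = 26 → c = 13 mm.
Adding margins, columns and gutters: 10 + 65 + 20 = 95 mm.

95 mm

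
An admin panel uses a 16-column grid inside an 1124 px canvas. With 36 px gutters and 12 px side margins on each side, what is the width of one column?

Content width = 1124 − 2·12 = 1100 px.
Subtracting 15 gutters of 36 leaves 560 for 16 columns, so c = 35 px.

35 px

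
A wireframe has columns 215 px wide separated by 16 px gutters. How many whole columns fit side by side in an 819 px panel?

3 columns: 3·215 + 2·16 = 677 px ≤ 819.
4 columns: 908 px > 819. So 3.

3 columns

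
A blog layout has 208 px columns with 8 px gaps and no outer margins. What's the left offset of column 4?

Before column 4: 3 columns + 3 gaps.
Offset = 3·(208 + 8) = 3·216 = 648 px.

648 px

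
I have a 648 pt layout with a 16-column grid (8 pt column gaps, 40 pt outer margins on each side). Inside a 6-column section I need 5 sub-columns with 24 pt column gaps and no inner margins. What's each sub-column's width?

Inside the margins: 648 − 80 = 568 pt.
16 columns + 15 column gaps: 16c + 15·8 = 568.
16c = 568 − 120 = 448, so c = 28 pt.
6-column span = 6·28 + 5·8 = 208 pt.
208 − 4·24 = 112; ÷5 gives d = 22.4 pt.

22.4 pt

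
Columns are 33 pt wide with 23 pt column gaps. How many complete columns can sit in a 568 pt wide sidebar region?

10 columns

10 columns: 10·33 + 9·23 = 537 pt ≤ 568.
11 columns: 593 pt > 568. So 10.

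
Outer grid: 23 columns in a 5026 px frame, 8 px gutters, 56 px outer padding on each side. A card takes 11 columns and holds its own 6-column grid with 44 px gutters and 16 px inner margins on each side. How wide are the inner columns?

349 px

Subtract both margins: 5026 − 2·56 = 4914 px.
23 columns + 22 gutters: 23c + 22·8 = 4914.
23c = 4914 − 176 = 4738, so c = 206 px.
Span of 11: 11·206 + 10·8 = 2266 + 80 = 2346 px.
Inner content = 2346 − 2·16 = 2314 px.
6d + 5·44 = 2314 → 6d = 2094 → d = 349 px.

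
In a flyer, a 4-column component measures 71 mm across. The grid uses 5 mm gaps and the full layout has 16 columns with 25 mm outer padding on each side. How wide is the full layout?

349 mm

Subtracting 3 gaps of 5 leaves 56 for 4 columns, so c = 14 mm.
Adding margins, columns and gutters: 50 + 224 + 75 = 349 mm.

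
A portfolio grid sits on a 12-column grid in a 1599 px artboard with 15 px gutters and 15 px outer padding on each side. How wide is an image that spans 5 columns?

Take off 30 px of margins, leaving 1569 px.
12c + 11·15 = 1569 → 12c = 1404 → c = 117 px.
5 columns plus 4 gutters: 585 + 60 = 645 px.

645 px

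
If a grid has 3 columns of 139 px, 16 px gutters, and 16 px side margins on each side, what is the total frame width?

Adding margins, columns and gutters: 32 + 417 + 32 = 481 px.

481 px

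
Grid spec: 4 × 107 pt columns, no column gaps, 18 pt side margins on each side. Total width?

Total width: 2·18 + 4·107 = 464 pt.

464 pt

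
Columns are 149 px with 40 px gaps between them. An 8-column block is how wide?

1472 px

8-column span = 8·149 + 7·40 = 1472 px.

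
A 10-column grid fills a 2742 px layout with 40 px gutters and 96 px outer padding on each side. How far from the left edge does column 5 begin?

Content = 2742 − 2·96 = 2550 px.
Subtracting 9 gutters of 40 leaves 2190 for 10 columns, so c = 219 px.
Each column+gutter stride is 259 px; 4 of them past the 96 px margin is 96 + 1036 = 1132 px.

1132 px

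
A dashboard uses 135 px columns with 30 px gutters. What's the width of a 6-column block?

960 px

6-column span = 6·135 + 5·30 = 960 px.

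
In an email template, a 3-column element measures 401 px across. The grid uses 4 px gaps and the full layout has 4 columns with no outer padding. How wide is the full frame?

536 px

Subtracting 2 gaps of 4 leaves 393 for 3 columns, so c = 131 px.
Frame = 4·131 + 3·4 = 524 + 12 = 536 px.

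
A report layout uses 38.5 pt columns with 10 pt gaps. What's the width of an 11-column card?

523.5 pt

Span of 11: 11·38.5 + 10·10 = 423.5 + 100 = 523.5 pt.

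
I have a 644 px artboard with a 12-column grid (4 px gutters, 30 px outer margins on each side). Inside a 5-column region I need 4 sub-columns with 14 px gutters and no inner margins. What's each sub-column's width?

49.75 px

Inside the margins: 644 − 60 = 584 px.
584 − 11·4 = 540; ÷12 gives c = 45 px.
Span of 5: 5·45 + 4·4 = 225 + 16 = 241 px.
241 − 3·14 = 199; ÷4 gives d = 49.75 px.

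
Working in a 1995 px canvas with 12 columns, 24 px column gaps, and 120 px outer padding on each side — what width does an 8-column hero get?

1162 px

Take off 240 px of margins, leaving 1755 px.
12c + 11·24 = 1755 → 12c = 1491 → c = 124.25 px.
8 columns plus 7 column gaps: 994 + 168 = 1162 px.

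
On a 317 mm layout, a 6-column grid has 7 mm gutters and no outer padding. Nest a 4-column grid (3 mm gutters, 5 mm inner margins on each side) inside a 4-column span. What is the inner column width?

6c + 5·7 = 317 → 6c = 282 → c = 47 mm.
Span of 4: 4·47 + 3·7 = 188 + 21 = 209 mm.
Inner content = 209 − 2·5 = 199 mm.
4d + 3·3 = 199 → 4d = 190 → d = 47.5 mm.

47.5 mm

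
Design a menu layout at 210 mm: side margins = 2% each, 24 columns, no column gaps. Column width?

8.4 mm

Margins: 2% × 210 = 4.2 mm each, so content = 210 − 8.4 = 201.6 mm.
24c = 201.6 → c = 8.4 mm.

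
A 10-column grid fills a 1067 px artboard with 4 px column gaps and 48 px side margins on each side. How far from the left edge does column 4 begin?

Take off 96 px of margins, leaving 971 px.
10c + 9·4 = 971 → 10c = 935 → c = 93.5 px.
Column 4 starts at margin + 3·(column + gutter) = 48 + 3·97.5 = 340.5 px.

340.5 px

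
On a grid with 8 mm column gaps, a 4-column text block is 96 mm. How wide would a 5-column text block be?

96 − 3·8 = 72; ÷4 gives c = 18 mm.
Span of 5: 5·18 + 4·8 = 90 + 32 = 122 mm.

122 mm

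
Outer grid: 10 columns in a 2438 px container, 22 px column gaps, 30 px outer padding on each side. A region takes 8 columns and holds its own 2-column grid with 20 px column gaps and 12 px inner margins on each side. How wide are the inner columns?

Take off 60 px of margins, leaving 2378 px.
Subtracting 9 column gaps of 22 leaves 2180 for 10 columns, so c = 218 px.
8-column span = 8·218 + 7·22 = 1898 px.
Inner content = 1898 − 2·12 = 1874 px.
2 columns + 1 column gap: 2d + 1·20 = 1874.
2d = 1874 − 20 = 1854, so d = 927 px.

927 px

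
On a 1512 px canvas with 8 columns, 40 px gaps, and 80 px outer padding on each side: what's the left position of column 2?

Take off 160 px of margins, leaving 1352 px.
1352 − 7·40 = 1072; ÷8 gives c = 134 px.
Column 2 starts at margin + 1·(column + gutter) = 80 + 1·174 = 254 px.

254 px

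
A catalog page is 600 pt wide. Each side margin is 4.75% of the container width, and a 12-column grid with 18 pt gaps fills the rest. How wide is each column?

28.75 pt

Margins: 4.75% × 600 = 28.5 pt each, so content = 600 − 57 = 543 pt.
12c + 11·18 = 543 → 12c = 345 → c = 28.75 pt.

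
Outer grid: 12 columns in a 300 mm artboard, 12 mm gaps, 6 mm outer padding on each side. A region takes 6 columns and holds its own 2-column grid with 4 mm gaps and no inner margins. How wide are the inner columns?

67 mm

Inside the margins: 300 − 12 = 288 mm.
12c + 11·12 = 288 → 12c = 156 → c = 13 mm.
6 columns plus 5 gaps: 78 + 60 = 138 mm.
2 columns + 1 gap: 2d + 1·4 = 138.
2d = 138 − 4 = 134, so d = 67 mm.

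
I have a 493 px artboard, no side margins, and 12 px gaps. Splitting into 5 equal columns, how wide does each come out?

89 px

5c + 4·12 = 493 → 5c = 445 → c = 89 px.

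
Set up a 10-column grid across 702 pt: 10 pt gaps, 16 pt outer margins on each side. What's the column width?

Subtract both margins: 702 − 2·16 = 670 pt.
10 columns + 9 gaps: 10c + 9·10 = 670.
10c = 670 − 90 = 580, so c = 58 pt.

58 pt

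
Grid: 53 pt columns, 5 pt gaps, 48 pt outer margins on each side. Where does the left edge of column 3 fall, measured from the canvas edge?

164 pt

Each column+gutter stride is 58 pt; 2 of them past the 48 pt margin is 48 + 116 = 164 pt.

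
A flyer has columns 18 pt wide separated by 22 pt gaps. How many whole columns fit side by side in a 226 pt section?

6 columns: 6·18 + 5·22 = 218 pt ≤ 226.
7 columns: 258 pt > 226. So 6.

6 columns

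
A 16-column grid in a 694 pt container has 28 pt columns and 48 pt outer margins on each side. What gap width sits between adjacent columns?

10 pt

Subtract both margins: 694 − 2·48 = 598 pt.
Columns use 448 pt, leaving 150 pt across 15 gaps = 10 pt each.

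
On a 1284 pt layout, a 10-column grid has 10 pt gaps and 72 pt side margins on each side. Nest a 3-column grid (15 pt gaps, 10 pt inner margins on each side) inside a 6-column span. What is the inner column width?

210 pt

Inside the margins: 1284 − 144 = 1140 pt.
Subtracting 9 gaps of 10 leaves 1050 for 10 columns, so c = 105 pt.
6-column span = 6·105 + 5·10 = 680 pt.
Inner content = 680 − 2·10 = 660 pt.
3d + 2·15 = 660 → 3d = 630 → d = 210 pt.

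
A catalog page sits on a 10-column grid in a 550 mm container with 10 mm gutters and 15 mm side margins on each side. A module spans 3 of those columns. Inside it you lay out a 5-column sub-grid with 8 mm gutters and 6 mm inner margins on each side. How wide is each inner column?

21 mm

Outer content = 550 − 2·15 = 520 mm.
520 − 9·10 = 430; ÷10 gives c = 43 mm.
3-column span = 3·43 + 2·10 = 149 mm.
Inner content = 149 − 2·6 = 137 mm.
Subtracting 4 gutters of 8 leaves 105 for 5 columns, so d = 21 mm.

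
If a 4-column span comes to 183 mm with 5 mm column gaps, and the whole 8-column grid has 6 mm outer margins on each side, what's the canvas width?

183 − 3·5 = 168; ÷4 gives c = 42 mm.
Canvas = 2·6 + 8·42 + 7·5 = 12 + 336 + 35 = 383 mm.

383 mm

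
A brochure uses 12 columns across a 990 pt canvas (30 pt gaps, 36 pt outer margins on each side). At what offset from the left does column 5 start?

Inside the margins: 990 − 72 = 918 pt.
12 columns + 11 gaps: 12c + 11·30 = 918.
12c = 918 − 330 = 588, so c = 49 pt.
Before column 5: the margin + 4 columns + 4 gaps.
Offset = 36 + 4·(49 + 30) = 36 + 316 = 352 pt.

352 pt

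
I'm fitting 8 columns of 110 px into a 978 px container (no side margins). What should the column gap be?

14 px

8·110 + 7g = 978 → 7g = 98 → g = 14 px.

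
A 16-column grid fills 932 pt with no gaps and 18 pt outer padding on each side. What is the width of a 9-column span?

Take off 36 pt of margins, leaving 896 pt.
16c = 896 → c = 56 pt.
With no gaps, 9 columns span 9·56 = 504 pt.

504 pt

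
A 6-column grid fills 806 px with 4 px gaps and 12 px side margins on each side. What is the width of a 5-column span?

651 px

Subtract both margins: 806 − 2·12 = 782 px.
6c + 5·4 = 782 → 6c = 762 → c = 127 px.
Span of 5: 5·127 + 4·4 = 635 + 16 = 651 px.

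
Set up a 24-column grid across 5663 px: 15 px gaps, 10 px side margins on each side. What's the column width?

Subtract both margins: 5663 − 2·10 = 5643 px.
24c + 23·15 = 5643 → 24c = 5298 → c = 220.75 px.

220.75 px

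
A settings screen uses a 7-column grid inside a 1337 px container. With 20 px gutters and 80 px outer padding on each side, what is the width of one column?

151 px

Content width = 1337 − 2·80 = 1177 px.
Subtracting 6 gutters of 20 leaves 1057 for 7 columns, so c = 151 px.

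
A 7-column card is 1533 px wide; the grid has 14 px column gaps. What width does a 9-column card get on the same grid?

Subtracting 6 column gaps of 14 leaves 1449 for 7 columns, so c = 207 px.
9-column span = 9·207 + 8·14 = 1975 px.

1975 px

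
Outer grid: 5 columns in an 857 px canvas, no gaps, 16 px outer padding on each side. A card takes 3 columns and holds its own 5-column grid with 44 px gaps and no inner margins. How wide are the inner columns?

63.8 px

Subtract both margins: 857 − 2·16 = 825 px.
With no gaps, each column is 825/5 = 165 px.
3-column span = 3·165 = 495 px.
5 columns + 4 gaps: 5d + 4·44 = 495.
5d = 495 − 176 = 319, so d = 63.8 px.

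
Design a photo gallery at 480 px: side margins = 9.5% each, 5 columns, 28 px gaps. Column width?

480 × (1 − 2·9.5%) = 480 × 81% = 388.8 px for the columns.
Subtracting 4 gaps of 28 leaves 276.8 for 5 columns, so c = 55.36 px.

55.36 px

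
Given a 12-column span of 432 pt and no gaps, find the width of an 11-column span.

12c = 432 → c = 36 pt.
With no gaps, 11 columns span 11·36 = 396 pt.

396 pt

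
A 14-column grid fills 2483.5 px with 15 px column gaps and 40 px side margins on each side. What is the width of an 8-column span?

1367 px

Take off 80 px of margins, leaving 2403.5 px.
14 columns + 13 column gaps: 14c + 13·15 = 2403.5.
14c = 2403.5 − 195 = 2208.5, so c = 157.75 px.
Span of 8: 8·157.75 + 7·15 = 1262 + 105 = 1367 px.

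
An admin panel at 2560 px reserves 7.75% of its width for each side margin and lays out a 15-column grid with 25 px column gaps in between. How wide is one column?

Margins: 7.75% × 2560 = 198.4 px each, so content = 2560 − 396.8 = 2163.2 px.
2163.2 − 14·25 = 1813.2; ÷15 gives c = 120.88 px.

120.88 px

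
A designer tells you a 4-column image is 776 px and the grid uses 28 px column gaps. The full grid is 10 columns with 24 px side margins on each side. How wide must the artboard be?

2030 px

776 − 3·28 = 692; ÷4 gives c = 173 px.
Adding margins, columns and gutters: 48 + 1730 + 252 = 2030 px.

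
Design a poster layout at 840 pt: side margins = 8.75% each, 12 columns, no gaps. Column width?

840 × (1 − 2·8.75%) = 840 × 82.5% = 693 pt for the columns.
With no gaps, each column is 693/12 = 57.75 pt.

57.75 pt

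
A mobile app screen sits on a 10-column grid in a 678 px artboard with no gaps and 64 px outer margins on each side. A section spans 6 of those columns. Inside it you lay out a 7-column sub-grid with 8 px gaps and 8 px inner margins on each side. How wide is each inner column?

Take off 128 px of margins, leaving 550 px.
With no gaps, each column is 550/10 = 55 px.
6-column span = 6·55 = 330 px.
Inner content = 330 − 2·8 = 314 px.
7 columns + 6 gaps: 7d + 6·8 = 314.
7d = 314 − 48 = 266, so d = 38 px.

38 px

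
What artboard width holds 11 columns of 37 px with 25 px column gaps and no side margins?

657 px

Total width: 11·37 + 10·25 = 657 px.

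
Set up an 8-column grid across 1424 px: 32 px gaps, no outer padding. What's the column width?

Subtracting 7 gaps of 32 leaves 1200 for 8 columns, so c = 150 px.

150 px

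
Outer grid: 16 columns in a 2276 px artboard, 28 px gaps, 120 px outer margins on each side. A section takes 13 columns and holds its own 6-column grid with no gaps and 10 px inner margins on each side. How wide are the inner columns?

Take off 240 px of margins, leaving 2036 px.
2036 − 15·28 = 1616; ÷16 gives c = 101 px.
Span of 13: 13·101 + 12·28 = 1313 + 336 = 1649 px.
Inner content = 1649 − 2·10 = 1629 px.
With no gaps, each column is 1629/6 = 271.5 px.

271.5 px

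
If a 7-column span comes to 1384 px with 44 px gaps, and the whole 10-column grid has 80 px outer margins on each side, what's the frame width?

2156 px

Subtracting 6 gaps of 44 leaves 1120 for 7 columns, so c = 160 px.
Frame = 2·80 + 10·160 + 9·44 = 160 + 1600 + 396 = 2156 px.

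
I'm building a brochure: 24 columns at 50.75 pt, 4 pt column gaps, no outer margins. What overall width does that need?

1310 pt

Total width: 24·50.75 + 23·4 = 1310 pt.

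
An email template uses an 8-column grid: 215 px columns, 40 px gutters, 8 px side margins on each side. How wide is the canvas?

Canvas = 2·8 + 8·215 + 7·40 = 16 + 1720 + 280 = 2016 px.

2016 px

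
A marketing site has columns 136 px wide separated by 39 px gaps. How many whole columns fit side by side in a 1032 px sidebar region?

6 columns

6 columns: 6·136 + 5·39 = 1011 px ≤ 1032.
7 columns: 1186 px > 1032. So 6.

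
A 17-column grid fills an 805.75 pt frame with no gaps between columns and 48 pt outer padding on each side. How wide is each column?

Subtract both margins: 805.75 − 2·48 = 709.75 pt.
709.75 / 17 = 41.75 pt per column.

41.75 pt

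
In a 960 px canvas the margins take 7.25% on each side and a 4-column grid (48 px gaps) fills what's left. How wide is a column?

960 × (1 − 2·7.25%) = 960 × 85.5% = 820.8 px for the columns.
4c + 3·48 = 820.8 → 4c = 676.8 → c = 169.2 px.

169.2 px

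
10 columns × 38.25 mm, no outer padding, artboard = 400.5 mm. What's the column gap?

2 mm

10 columns take 10·38.25 = 382.5 mm; remaining 18 splits into 9 column gaps.
g = 18 / 9 = 2 mm.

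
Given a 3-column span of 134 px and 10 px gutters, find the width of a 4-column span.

182 px

3 columns + 2 gutters: 3c + 2·10 = 134.
3c = 134 − 20 = 114, so c = 38 px.
4-column span = 4·38 + 3·10 = 182 px.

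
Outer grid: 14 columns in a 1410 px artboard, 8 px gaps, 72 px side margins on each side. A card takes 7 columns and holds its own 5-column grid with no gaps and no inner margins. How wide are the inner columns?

Subtract both margins: 1410 − 2·72 = 1266 px.
14c + 13·8 = 1266 → 14c = 1162 → c = 83 px.
7-column span = 7·83 + 6·8 = 629 px.
629 / 5 = 125.8 px per column.

125.8 px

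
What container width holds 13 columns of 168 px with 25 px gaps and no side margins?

Summing: 2184 + 300 = 2484 px.

2484 px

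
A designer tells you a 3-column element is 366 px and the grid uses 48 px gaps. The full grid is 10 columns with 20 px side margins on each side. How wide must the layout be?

3c + 2·48 = 366 → 3c = 270 → c = 90 px.
Layout = 2·20 + 10·90 + 9·48 = 40 + 900 + 432 = 1372 px.

1372 px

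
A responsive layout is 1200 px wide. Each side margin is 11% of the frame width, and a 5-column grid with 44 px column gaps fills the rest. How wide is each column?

152 px

1200 × (1 − 2·11%) = 1200 × 78% = 936 px for the columns.
5 columns + 4 column gaps: 5c + 4·44 = 936.
5c = 936 − 176 = 760, so c = 152 px.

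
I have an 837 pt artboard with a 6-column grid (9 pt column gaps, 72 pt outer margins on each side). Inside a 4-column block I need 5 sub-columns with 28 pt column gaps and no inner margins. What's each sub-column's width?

69.4 pt

Take off 144 pt of margins, leaving 693 pt.
6c + 5·9 = 693 → 6c = 648 → c = 108 pt.
Span of 4: 4·108 + 3·9 = 432 + 27 = 459 pt.
5d + 4·28 = 459 → 5d = 347 → d = 69.4 pt.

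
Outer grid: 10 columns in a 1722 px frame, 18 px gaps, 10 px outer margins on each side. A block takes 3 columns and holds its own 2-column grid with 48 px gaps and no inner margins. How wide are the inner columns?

225 px

Outer content = 1722 − 2·10 = 1702 px.
10 columns + 9 gaps: 10c + 9·18 = 1702.
10c = 1702 − 162 = 1540, so c = 154 px.
3 columns plus 2 gaps: 462 + 36 = 498 px.
2d + 1·48 = 498 → 2d = 450 → d = 225 px.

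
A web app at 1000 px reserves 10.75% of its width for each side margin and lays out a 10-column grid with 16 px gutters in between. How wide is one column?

Margins: 10.75% × 1000 = 107.5 px each, so content = 1000 − 215 = 785 px.
10c + 9·16 = 785 → 10c = 641 → c = 64.1 px.

64.1 px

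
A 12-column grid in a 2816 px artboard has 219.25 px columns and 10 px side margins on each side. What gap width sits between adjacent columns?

15 px

Take off 20 px of margins, leaving 2796 px.
12·219.25 + 11g = 2796 → 11g = 165 → g = 15 px.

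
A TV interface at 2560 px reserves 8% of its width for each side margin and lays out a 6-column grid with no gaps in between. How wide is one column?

Margins: 8% × 2560 = 204.8 px each, so content = 2560 − 409.6 = 2150.4 px.
2150.4 / 6 = 358.4 px per column.

358.4 px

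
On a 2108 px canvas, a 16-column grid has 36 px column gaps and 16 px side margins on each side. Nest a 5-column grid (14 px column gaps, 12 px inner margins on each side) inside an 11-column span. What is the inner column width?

267.2 px

Subtract both margins: 2108 − 2·16 = 2076 px.
16 columns + 15 column gaps: 16c + 15·36 = 2076.
16c = 2076 − 540 = 1536, so c = 96 px.
Span of 11: 11·96 + 10·36 = 1056 + 360 = 1416 px.
Inner content = 1416 − 2·12 = 1392 px.
5d + 4·14 = 1392 → 5d = 1336 → d = 267.2 px.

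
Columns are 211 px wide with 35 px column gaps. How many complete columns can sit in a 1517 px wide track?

k columns need k·211 + (k−1)·35 = k·246 − 35.
k·246 − 35 ≤ 1517 → k ≤ 1552 / 246 ≈ 6.31, so k = 6.

6 columns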